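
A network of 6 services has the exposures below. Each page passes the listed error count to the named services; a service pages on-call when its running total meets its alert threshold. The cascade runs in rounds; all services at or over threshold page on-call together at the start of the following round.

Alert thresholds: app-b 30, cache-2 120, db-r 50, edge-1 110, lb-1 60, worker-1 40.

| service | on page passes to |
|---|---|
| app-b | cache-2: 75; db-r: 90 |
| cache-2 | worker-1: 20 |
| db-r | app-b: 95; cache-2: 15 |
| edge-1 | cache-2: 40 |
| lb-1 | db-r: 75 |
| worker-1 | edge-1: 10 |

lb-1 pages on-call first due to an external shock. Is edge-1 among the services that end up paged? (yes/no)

no

Round 1 — lb-1 pages on-call (initial).
  db-r: +75 → 75 ≥ 50
Round 2 — db-r pages on-call.
  app-b: +95 → 95 ≥ 30
  cache-2: +15 → 15 < 120
Round 3 — app-b pages on-call.
  cache-2: +75 → 90 < 120
No further pages.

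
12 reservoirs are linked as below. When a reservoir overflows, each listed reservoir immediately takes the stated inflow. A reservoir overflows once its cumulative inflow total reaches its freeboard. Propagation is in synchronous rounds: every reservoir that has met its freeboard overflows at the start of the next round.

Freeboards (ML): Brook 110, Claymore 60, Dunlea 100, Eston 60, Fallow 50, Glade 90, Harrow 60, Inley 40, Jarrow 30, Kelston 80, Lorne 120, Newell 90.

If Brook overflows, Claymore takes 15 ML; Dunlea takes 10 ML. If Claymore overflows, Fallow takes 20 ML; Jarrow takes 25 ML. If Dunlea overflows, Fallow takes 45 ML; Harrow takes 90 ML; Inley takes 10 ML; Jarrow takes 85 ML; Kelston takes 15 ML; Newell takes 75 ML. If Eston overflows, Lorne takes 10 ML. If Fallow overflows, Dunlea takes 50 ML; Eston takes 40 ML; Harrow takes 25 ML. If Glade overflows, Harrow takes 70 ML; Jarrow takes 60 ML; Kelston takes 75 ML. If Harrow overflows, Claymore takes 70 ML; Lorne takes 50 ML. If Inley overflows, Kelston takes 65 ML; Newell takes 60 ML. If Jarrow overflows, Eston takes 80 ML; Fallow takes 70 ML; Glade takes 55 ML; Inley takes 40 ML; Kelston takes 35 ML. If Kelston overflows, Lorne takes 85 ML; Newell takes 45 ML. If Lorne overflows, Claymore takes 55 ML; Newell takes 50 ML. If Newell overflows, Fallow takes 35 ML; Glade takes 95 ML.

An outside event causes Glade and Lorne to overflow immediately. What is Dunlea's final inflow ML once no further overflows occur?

Round 1 — Glade, Lorne overflow (initial).
  Claymore: +55 → 55 < 60
  Harrow: +70 → 70 ≥ 60
  Jarrow: +60 → 60 ≥ 30
  Kelston: +75 → 75 < 80
  Newell: +50 → 50 < 90
Round 2 — Harrow, Jarrow overflow.
  Claymore: +70 → 125 ≥ 60
  Eston: +80 → 80 ≥ 60
  Fallow: +70 → 70 ≥ 50
  Inley: +40 → 40 ≥ 40
  Kelston: +35 → 110 ≥ 80
Round 3 — Claymore, Eston, Fallow, Inley, Kelston overflow.
  Dunlea: +50 → 50 < 100
  Newell: +60+45 → 155 ≥ 90
Round 4 — Newell overflows.
No further overflows.

50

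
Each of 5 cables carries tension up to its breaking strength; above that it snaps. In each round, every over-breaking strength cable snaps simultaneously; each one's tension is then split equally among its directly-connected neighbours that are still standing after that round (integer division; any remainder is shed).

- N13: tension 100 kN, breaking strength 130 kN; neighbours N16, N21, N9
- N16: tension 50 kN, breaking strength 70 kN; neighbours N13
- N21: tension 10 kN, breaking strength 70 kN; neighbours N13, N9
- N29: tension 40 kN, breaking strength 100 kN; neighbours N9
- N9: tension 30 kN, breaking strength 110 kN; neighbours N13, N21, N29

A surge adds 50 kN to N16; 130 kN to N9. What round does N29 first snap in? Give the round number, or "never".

Round 1 — N16 at 100 > 70; N9 at 160 > 110. N16, N9 snap.
  N16 sheds 100 kN to N13: 100 each.
    N13: 100+100 = 200 > 130
  N9 sheds 160 kN to N13, N21, N29: 53 each (1 lost).
    N13: 200+53 = 253 > 130
    N21: 10+53 = 63 ≤ 70
    N29: 40+53 = 93 ≤ 100
Round 2 — N13 snaps.
  N13 sheds 253 kN to N21: 253 each.
    N21: 63+253 = 316 > 70
Round 3 — N21 snaps.
  N21 sheds 316 kN: no online neighbours, lost.
No further breaks.

never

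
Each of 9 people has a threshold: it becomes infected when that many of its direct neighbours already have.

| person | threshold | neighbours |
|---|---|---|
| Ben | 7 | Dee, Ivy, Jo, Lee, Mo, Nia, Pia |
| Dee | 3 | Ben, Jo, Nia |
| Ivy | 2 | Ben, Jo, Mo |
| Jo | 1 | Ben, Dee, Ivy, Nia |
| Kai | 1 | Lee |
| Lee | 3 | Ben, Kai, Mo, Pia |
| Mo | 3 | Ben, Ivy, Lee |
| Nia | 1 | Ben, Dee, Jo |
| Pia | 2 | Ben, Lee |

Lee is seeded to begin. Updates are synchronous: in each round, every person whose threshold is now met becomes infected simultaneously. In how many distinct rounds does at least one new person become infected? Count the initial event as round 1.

2

Round 1 — Lee becomes infected (initial).
Round 2 — checking thresholds:
  Ben: 1 of 7 neighbours < 7, holds.
  Kai: 1 of 1 neighbours ≥ 1, becomes infected.
  Mo: 1 of 3 neighbours < 3, holds.
  Pia: 1 of 2 neighbours < 2, holds.
Round 3 — no new infections; cascade stops.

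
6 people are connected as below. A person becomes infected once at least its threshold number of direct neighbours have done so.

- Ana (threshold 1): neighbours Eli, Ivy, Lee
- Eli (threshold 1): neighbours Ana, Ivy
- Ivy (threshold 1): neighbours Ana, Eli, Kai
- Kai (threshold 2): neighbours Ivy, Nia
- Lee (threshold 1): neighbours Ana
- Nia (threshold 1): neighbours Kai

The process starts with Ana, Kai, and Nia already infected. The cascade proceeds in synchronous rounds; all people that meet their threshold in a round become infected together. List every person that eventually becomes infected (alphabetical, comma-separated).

Ana, Eli, Ivy, Kai, Lee, Nia

Round 1 — Ana, Kai, Nia become infected (initial).
Round 2 — checking thresholds:
  Eli: 1 of 2 neighbours ≥ 1, becomes infected.
  Ivy: 2 of 3 neighbours ≥ 1, becomes infected.
  Lee: 1 of 1 neighbours ≥ 1, becomes infected.
Round 3 — no new infections; cascade stops.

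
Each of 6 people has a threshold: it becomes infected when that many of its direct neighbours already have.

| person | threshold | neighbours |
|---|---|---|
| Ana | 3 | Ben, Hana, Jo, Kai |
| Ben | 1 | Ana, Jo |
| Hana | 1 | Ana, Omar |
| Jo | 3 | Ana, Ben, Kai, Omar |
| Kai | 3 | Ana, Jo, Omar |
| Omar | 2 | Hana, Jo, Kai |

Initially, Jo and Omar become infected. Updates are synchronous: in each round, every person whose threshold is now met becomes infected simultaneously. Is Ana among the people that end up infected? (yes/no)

yes

Round 1 — Jo, Omar become infected (initial).
Round 2 — checking thresholds:
  Ana: 1 of 4 neighbours < 3, below threshold.
  Ben: 1 of 2 neighbours ≥ 1, becomes infected.
  Hana: 1 of 2 neighbours ≥ 1, becomes infected.
  Kai: 2 of 3 neighbours < 3, below threshold.
Round 3 — checking thresholds:
  Ana: 3 of 4 neighbours ≥ 3, becomes infected.
  Kai: 2 of 3 neighbours < 3, below threshold.
Round 4 — checking thresholds:
  Kai: 3 of 3 neighbours ≥ 3, becomes infected.
Round 5 — no new infections; cascade stops.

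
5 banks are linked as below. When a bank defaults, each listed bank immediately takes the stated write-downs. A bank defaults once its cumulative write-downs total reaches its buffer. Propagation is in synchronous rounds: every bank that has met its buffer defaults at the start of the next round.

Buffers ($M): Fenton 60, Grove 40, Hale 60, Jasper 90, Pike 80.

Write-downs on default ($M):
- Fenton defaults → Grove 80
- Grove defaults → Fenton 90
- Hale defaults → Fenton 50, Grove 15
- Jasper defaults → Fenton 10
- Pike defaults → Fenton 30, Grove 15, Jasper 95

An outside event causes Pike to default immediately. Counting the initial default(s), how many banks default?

2

Round 1 — Pike defaults (initial).
  Fenton: +30 → 30 < 60
  Grove: +15 → 15 < 40
  Jasper: +95 → 95 ≥ 90
Round 2 — Jasper defaults.
  Fenton: +10 → 40 < 60
No further defaults.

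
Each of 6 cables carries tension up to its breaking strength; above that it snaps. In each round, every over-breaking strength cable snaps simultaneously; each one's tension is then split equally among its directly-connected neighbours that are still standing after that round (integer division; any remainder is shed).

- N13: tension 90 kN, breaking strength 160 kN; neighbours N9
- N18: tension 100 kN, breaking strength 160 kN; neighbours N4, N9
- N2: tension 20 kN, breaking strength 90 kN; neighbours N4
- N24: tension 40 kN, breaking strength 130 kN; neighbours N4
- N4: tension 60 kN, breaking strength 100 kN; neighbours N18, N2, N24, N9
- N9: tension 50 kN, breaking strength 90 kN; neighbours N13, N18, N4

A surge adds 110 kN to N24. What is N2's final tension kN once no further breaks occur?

90

Round 1 — N24 at 150 > 130. N24 snaps.
  N24 sheds 150 kN to N4: 150 each.
    N4: 60+150 = 210 > 100
Round 2 — N4 snaps.
  N4 sheds 210 kN to N18, N2, N9: 70 each.
    N18: 100+70 = 170 > 160
    N2: 20+70 = 90 ≤ 90
    N9: 50+70 = 120 > 90
Round 3 — N18, N9 snap.
  N18 sheds 170 kN: no online neighbours, lost.
  N9 sheds 120 kN to N13: 120 each.
    N13: 90+120 = 210 > 160
Round 4 — N13 snaps.
  N13 sheds 210 kN: no online neighbours, lost.
No further breaks.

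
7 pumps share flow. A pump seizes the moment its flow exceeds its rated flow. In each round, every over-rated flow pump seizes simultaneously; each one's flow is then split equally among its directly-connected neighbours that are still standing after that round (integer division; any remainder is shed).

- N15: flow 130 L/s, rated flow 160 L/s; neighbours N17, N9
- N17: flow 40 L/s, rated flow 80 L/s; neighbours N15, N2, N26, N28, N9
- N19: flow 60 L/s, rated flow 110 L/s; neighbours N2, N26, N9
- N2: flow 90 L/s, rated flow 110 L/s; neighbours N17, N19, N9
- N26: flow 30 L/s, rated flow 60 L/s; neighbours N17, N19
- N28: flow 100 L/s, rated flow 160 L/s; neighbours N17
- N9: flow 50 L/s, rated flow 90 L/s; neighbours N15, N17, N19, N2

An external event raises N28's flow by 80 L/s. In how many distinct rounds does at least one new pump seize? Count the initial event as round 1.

4

Round 1 — N28 at 180 > 160. N28 seizes.
  N28 sheds 180 L/s to N17: 180 each.
    N17: 40+180 = 220 > 80
Round 2 — N17 seizes.
  N17 sheds 220 L/s to N15, N2, N26, N9: 55 each.
    N15: 130+55 = 185 > 160
    N2: 90+55 = 145 > 110
    N26: 30+55 = 85 > 60
    N9: 50+55 = 105 > 90
Round 3 — N15, N2, N26, N9 seize.
  N15 sheds 185 L/s: no online neighbours, lost.
  N2 sheds 145 L/s to N19: 145 each.
    N19: 60+145 = 205 > 110
  N26 sheds 85 L/s to N19: 85 each.
    N19: 205+85 = 290 > 110
  N9 sheds 105 L/s to N19: 105 each.
    N19: 290+105 = 395 > 110
Round 4 — N19 seizes.
  N19 sheds 395 L/s: no online neighbours, lost.
No further seizures.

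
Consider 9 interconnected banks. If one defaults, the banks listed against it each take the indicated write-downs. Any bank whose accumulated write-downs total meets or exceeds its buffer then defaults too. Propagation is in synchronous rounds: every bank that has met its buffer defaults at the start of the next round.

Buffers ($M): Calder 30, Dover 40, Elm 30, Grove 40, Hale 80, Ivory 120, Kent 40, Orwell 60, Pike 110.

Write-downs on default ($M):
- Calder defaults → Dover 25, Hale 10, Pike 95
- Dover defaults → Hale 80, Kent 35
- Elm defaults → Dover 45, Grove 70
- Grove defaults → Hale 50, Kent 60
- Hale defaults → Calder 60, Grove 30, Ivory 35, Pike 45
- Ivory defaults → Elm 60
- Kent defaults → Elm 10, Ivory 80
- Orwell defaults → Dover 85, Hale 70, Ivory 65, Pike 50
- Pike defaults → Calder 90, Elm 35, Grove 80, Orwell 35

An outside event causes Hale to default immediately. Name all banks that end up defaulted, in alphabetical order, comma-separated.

Round 1 — Hale defaults (initial).
  Calder: +60 → 60 ≥ 30
  Grove: +30 → 30 < 40
  Ivory: +35 → 35 < 120
  Pike: +45 → 45 < 110
Round 2 — Calder defaults.
  Dover: +25 → 25 < 40
  Pike: +95 → 140 ≥ 110
Round 3 — Pike defaults.
  Elm: +35 → 35 ≥ 30
  Grove: +80 → 110 ≥ 40
  Orwell: +35 → 35 < 60
Round 4 — Elm, Grove default.
  Dover: +45 → 70 ≥ 40
  Kent: +60 → 60 ≥ 40
Round 5 — Dover, Kent default.
  Ivory: +80 → 115 < 120
No further defaults.

Calder, Dover, Elm, Grove, Hale, Kent, Pike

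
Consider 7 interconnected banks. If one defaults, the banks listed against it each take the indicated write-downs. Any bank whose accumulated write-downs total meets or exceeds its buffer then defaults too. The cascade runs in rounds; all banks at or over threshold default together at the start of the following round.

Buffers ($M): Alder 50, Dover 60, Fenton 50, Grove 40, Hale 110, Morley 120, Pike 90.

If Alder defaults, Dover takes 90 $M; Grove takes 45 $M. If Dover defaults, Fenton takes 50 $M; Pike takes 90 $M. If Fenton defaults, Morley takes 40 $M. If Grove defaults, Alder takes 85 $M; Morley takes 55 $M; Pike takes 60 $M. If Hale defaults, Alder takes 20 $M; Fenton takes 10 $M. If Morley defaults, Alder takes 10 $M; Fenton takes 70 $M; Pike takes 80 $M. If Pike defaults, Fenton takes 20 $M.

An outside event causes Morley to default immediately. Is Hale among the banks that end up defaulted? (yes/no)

Round 1 — Morley defaults (initial).
  Alder: +10 → 10 < 50
  Fenton: +70 → 70 ≥ 50
  Pike: +80 → 80 < 90
Round 2 — Fenton defaults.
No further defaults.

no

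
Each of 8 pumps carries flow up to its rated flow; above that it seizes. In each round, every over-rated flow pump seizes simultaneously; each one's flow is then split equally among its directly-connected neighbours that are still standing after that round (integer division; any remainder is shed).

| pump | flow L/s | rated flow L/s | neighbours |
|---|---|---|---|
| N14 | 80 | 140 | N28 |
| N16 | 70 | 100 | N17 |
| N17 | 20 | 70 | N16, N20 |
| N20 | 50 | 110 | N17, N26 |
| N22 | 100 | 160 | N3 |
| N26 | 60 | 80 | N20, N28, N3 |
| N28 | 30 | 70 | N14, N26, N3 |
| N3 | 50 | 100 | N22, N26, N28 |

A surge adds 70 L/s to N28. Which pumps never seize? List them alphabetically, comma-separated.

N14, N16, N17, N20

Round 1 — N28 at 100 > 70. N28 seizes.
  N28 sheds 100 L/s to N14, N26, N3: 33 each (1 lost).
    N14: 80+33 = 113 ≤ 140
    N26: 60+33 = 93 > 80
    N3: 50+33 = 83 ≤ 100
Round 2 — N26 seizes.
  N26 sheds 93 L/s to N20, N3: 46 each (1 lost).
    N20: 50+46 = 96 ≤ 110
    N3: 83+46 = 129 > 100
Round 3 — N3 seizes.
  N3 sheds 129 L/s to N22: 129 each.
    N22: 100+129 = 229 > 160
Round 4 — N22 seizes.
  N22 sheds 229 L/s: no online neighbours, lost.
No further seizures.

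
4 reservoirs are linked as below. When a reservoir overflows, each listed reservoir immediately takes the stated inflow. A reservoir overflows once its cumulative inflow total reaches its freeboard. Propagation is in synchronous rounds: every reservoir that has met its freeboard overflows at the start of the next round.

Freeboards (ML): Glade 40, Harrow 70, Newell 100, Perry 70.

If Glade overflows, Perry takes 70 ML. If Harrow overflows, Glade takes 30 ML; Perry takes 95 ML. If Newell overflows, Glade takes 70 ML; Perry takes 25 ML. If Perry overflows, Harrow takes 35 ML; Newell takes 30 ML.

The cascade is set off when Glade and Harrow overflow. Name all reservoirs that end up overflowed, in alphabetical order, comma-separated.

Glade, Harrow, Perry

Round 1 — Glade, Harrow overflow (initial).
  Perry: +70+95 → 165 ≥ 70
Round 2 — Perry overflows.
  Newell: +30 → 30 < 100
No further overflows.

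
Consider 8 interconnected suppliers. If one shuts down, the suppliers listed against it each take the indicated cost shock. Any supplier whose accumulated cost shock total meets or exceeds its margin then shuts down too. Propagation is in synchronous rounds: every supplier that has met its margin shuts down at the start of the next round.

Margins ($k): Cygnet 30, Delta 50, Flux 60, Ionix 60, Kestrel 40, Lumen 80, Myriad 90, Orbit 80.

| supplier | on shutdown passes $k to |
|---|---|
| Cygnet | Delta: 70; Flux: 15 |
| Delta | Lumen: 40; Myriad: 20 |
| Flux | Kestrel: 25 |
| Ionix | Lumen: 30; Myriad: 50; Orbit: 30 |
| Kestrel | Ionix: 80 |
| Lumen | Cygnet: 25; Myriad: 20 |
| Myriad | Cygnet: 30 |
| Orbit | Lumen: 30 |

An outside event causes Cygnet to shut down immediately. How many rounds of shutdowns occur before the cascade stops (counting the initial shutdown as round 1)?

2

Round 1 — Cygnet shuts down (initial).
  Delta: +70 → 70 ≥ 50
  Flux: +15 → 15 < 60
Round 2 — Delta shuts down.
  Lumen: +40 → 40 < 80
  Myriad: +20 → 20 < 90
No further shutdowns.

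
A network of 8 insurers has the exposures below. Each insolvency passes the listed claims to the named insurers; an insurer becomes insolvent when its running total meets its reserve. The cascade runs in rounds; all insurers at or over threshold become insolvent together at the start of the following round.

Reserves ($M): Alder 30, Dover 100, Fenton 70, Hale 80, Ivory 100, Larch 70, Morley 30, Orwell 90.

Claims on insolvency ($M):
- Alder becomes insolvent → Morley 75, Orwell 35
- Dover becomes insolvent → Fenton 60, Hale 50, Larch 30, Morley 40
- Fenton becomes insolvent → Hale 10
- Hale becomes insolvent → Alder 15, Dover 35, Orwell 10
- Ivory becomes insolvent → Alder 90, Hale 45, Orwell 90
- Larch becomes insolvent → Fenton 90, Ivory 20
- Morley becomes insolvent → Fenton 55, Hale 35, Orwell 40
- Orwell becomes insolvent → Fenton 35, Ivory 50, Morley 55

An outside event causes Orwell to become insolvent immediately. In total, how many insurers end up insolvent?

Round 1 — Orwell becomes insolvent (initial).
  Fenton: +35 → 35 < 70
  Ivory: +50 → 50 < 100
  Morley: +55 → 55 ≥ 30
Round 2 — Morley becomes insolvent.
  Fenton: +55 → 90 ≥ 70
  Hale: +35 → 35 < 80
Round 3 — Fenton becomes insolvent.
  Hale: +10 → 45 < 80
No further insolvencies.

3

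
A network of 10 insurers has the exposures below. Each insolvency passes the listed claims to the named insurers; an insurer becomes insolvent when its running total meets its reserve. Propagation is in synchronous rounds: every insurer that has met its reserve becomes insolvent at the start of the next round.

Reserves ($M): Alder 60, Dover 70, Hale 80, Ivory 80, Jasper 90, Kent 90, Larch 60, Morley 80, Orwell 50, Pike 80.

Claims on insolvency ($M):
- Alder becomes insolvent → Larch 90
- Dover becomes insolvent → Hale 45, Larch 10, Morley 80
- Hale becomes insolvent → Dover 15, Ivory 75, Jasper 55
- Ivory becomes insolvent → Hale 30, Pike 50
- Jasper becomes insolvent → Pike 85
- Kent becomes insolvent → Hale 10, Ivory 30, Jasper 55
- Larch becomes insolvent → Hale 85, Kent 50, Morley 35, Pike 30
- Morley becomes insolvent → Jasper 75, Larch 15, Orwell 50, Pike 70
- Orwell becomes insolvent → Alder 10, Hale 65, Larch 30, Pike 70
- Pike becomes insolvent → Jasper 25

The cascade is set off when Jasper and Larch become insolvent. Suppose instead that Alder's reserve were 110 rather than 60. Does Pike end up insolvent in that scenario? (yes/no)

yes

With Alder's reserve at 110:
Round 1 — Jasper, Larch become insolvent (initial).
  Hale: +85 → 85 ≥ 80
  Kent: +50 → 50 < 90
  Morley: +35 → 35 < 80
  Pike: +85+30 → 115 ≥ 80
Round 2 — Hale, Pike become insolvent.
  Dover: +15 → 15 < 70
  Ivory: +75 → 75 < 80
No further insolvencies.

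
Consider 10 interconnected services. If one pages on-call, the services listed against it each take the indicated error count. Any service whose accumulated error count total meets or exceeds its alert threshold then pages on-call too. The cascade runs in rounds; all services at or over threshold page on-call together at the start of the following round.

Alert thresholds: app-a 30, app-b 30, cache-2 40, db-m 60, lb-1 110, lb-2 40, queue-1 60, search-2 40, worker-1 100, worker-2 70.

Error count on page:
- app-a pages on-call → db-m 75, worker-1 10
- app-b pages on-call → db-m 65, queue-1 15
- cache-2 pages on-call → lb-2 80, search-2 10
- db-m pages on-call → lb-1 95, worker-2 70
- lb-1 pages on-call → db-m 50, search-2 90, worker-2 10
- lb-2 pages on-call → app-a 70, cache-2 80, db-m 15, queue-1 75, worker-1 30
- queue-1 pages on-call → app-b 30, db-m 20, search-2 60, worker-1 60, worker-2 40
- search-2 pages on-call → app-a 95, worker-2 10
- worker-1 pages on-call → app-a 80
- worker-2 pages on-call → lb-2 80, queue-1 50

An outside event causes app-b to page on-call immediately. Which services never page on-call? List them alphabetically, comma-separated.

Round 1 — app-b pages on-call (initial).
  db-m: +65 → 65 ≥ 60
  queue-1: +15 → 15 < 60
Round 2 — db-m pages on-call.
  lb-1: +95 → 95 < 110
  worker-2: +70 → 70 ≥ 70
Round 3 — worker-2 pages on-call.
  lb-2: +80 → 80 ≥ 40
  queue-1: +50 → 65 ≥ 60
Round 4 — lb-2, queue-1 page on-call.
  app-a: +70 → 70 ≥ 30
  cache-2: +80 → 80 ≥ 40
  search-2: +60 → 60 ≥ 40
  worker-1: +30+60 → 90 < 100
Round 5 — app-a, cache-2, search-2 page on-call.
  worker-1: +10 → 100 ≥ 100
Round 6 — worker-1 pages on-call.
No further pages.

lb-1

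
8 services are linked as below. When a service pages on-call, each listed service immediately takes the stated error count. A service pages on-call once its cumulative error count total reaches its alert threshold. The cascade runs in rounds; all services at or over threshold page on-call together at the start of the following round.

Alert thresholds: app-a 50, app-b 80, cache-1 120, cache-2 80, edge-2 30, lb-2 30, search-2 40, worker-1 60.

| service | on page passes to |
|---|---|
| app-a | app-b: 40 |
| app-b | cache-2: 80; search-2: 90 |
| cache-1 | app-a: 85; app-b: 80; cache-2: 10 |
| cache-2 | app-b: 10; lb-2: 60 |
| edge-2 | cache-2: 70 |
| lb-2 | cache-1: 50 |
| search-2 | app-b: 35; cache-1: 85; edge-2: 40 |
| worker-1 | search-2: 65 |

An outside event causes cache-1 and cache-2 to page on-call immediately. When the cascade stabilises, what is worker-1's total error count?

0

Round 1 — cache-1, cache-2 page on-call (initial).
  app-a: +85 → 85 ≥ 50
  app-b: +80+10 → 90 ≥ 80
  lb-2: +60 → 60 ≥ 30
Round 2 — app-a, app-b, lb-2 page on-call.
  search-2: +90 → 90 ≥ 40
Round 3 — search-2 pages on-call.
  edge-2: +40 → 40 ≥ 30
Round 4 — edge-2 pages on-call.
No further pages.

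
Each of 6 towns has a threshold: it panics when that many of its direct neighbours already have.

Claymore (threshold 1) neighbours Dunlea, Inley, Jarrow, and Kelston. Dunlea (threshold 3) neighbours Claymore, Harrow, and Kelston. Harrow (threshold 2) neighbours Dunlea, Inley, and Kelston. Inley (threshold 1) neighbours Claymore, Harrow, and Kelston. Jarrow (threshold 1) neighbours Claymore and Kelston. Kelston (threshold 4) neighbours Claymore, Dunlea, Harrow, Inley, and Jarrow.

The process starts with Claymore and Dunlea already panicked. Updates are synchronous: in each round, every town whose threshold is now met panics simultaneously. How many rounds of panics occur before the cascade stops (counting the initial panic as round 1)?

3

Round 1 — Claymore, Dunlea panic (initial).
Round 2 — checking thresholds:
  Harrow: 1 of 3 neighbours < 2, not yet.
  Inley: 1 of 3 neighbours ≥ 1, panics.
  Jarrow: 1 of 2 neighbours ≥ 1, panics.
  Kelston: 2 of 5 neighbours < 4, not yet.
Round 3 — checking thresholds:
  Harrow: 2 of 3 neighbours ≥ 2, panics.
  Kelston: 4 of 5 neighbours ≥ 4, panics.
Round 4 — no new panics; cascade stops.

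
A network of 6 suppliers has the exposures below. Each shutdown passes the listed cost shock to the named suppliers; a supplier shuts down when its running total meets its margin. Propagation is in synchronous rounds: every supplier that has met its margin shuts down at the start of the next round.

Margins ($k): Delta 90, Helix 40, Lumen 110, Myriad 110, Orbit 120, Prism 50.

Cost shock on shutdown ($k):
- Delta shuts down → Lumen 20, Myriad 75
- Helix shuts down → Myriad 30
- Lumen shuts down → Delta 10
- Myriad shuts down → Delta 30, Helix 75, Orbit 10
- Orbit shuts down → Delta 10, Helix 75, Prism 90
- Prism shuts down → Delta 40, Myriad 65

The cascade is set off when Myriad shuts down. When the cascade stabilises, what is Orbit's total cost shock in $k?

10

Round 1 — Myriad shuts down (initial).
  Delta: +30 → 30 < 90
  Helix: +75 → 75 ≥ 40
  Orbit: +10 → 10 < 120
Round 2 — Helix shuts down.
No further shutdowns.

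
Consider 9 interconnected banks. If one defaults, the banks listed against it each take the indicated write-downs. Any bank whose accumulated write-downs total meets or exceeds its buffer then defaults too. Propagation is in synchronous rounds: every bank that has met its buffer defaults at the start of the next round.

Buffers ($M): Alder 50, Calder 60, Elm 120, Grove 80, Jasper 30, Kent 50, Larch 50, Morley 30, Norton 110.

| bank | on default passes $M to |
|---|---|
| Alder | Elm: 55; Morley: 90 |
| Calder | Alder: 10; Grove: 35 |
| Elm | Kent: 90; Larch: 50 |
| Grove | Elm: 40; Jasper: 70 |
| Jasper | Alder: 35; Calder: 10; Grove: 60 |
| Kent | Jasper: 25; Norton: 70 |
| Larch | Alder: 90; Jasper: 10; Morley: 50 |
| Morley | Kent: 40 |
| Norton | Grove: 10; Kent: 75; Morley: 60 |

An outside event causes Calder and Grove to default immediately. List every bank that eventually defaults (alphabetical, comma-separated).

Round 1 — Calder, Grove default (initial).
  Alder: +10 → 10 < 50
  Elm: +40 → 40 < 120
  Jasper: +70 → 70 ≥ 30
Round 2 — Jasper defaults.
  Alder: +35 → 45 < 50
No further defaults.

Calder, Grove, Jasper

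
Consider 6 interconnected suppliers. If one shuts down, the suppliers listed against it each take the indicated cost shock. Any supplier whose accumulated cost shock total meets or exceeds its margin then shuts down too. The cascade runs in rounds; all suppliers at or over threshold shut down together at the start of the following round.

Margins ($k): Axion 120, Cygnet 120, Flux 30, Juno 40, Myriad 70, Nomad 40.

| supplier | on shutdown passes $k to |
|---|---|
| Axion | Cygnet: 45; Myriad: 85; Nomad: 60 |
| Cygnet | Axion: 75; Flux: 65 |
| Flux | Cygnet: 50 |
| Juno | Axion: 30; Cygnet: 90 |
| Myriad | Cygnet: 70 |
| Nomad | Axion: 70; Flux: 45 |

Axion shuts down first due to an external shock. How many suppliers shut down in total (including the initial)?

5

Round 1 — Axion shuts down (initial).
  Cygnet: +45 → 45 < 120
  Myriad: +85 → 85 ≥ 70
  Nomad: +60 → 60 ≥ 40
Round 2 — Myriad, Nomad shut down.
  Cygnet: +70 → 115 < 120
  Flux: +45 → 45 ≥ 30
Round 3 — Flux shuts down.
  Cygnet: +50 → 165 ≥ 120
Round 4 — Cygnet shuts down.
No further shutdowns.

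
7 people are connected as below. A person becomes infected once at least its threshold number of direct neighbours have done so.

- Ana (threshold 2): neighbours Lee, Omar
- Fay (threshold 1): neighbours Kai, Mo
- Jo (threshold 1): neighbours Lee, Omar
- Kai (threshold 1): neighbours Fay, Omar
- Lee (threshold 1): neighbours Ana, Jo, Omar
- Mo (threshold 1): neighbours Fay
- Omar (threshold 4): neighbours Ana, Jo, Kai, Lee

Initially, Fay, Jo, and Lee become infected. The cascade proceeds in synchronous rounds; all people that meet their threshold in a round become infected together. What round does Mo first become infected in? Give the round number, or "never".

Round 1 — Fay, Jo, Lee become infected (initial).
Round 2 — checking thresholds:
  Ana: 1 of 2 neighbours < 2, below threshold.
  Kai: 1 of 2 neighbours ≥ 1, becomes infected.
  Mo: 1 of 1 neighbours ≥ 1, becomes infected.
  Omar: 2 of 4 neighbours < 4, below threshold.
Round 3 — no new infections; cascade stops.

2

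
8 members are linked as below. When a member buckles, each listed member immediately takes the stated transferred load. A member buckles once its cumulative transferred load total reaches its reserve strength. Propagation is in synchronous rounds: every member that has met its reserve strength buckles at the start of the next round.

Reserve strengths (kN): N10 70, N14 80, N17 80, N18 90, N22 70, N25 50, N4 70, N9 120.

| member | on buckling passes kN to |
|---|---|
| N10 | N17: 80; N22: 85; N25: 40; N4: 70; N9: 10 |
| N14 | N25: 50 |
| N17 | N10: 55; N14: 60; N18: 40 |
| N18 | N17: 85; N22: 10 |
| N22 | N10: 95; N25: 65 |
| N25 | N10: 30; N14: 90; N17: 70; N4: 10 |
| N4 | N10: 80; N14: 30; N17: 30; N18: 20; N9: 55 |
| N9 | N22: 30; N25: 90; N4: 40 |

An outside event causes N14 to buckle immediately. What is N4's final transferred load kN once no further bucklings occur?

10

Round 1 — N14 buckles (initial).
  N25: +50 → 50 ≥ 50
Round 2 — N25 buckles.
  N10: +30 → 30 < 70
  N17: +70 → 70 < 80
  N4: +10 → 10 < 70
No further bucklings.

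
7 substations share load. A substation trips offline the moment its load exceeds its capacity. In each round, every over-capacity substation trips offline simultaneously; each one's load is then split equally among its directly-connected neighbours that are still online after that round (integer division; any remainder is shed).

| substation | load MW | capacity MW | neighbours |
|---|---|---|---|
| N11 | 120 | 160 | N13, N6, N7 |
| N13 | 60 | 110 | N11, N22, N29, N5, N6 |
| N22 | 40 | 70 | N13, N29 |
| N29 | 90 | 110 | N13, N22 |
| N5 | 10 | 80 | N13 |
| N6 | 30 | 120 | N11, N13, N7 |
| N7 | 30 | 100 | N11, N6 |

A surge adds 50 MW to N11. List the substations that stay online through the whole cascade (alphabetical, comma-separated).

Round 1 — N11 at 170 > 160. N11 trips offline.
  N11 sheds 170 MW to N13, N6, N7: 56 each (2 lost).
    N13: 60+56 = 116 > 110
    N6: 30+56 = 86 ≤ 120
    N7: 30+56 = 86 ≤ 100
Round 2 — N13 trips offline.
  N13 sheds 116 MW to N22, N29, N5, N6: 29 each.
    N22: 40+29 = 69 ≤ 70
    N29: 90+29 = 119 > 110
    N5: 10+29 = 39 ≤ 80
    N6: 86+29 = 115 ≤ 120
Round 3 — N29 trips offline.
  N29 sheds 119 MW to N22: 119 each.
    N22: 69+119 = 188 > 70
Round 4 — N22 trips offline.
  N22 sheds 188 MW: no online neighbours, lost.
No further trips.

N5, N6, N7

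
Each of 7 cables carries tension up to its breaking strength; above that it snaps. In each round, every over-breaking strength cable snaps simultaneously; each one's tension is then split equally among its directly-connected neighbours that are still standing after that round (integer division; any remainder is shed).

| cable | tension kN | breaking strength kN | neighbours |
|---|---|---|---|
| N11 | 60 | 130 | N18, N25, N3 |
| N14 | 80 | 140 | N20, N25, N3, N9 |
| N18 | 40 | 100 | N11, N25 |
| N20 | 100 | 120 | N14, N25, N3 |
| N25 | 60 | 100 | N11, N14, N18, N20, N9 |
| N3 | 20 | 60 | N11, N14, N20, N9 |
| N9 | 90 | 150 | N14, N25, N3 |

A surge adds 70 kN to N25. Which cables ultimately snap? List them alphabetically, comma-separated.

N14, N20, N25, N3, N9

Round 1 — N25 at 130 > 100. N25 snaps.
  N25 sheds 130 kN to N11, N14, N18, N20, N9: 26 each.
    N11: 60+26 = 86 ≤ 130
    N14: 80+26 = 106 ≤ 140
    N18: 40+26 = 66 ≤ 100
    N20: 100+26 = 126 > 120
    N9: 90+26 = 116 ≤ 150
Round 2 — N20 snaps.
  N20 sheds 126 kN to N14, N3: 63 each.
    N14: 106+63 = 169 > 140
    N3: 20+63 = 83 > 60
Round 3 — N14, N3 snap.
  N14 sheds 169 kN to N9: 169 each.
    N9: 116+169 = 285 > 150
  N3 sheds 83 kN to N11, N9: 41 each (1 lost).
    N11: 86+41 = 127 ≤ 130
    N9: 285+41 = 326 > 150
Round 4 — N9 snaps.
  N9 sheds 326 kN: no online neighbours, lost.
No further breaks.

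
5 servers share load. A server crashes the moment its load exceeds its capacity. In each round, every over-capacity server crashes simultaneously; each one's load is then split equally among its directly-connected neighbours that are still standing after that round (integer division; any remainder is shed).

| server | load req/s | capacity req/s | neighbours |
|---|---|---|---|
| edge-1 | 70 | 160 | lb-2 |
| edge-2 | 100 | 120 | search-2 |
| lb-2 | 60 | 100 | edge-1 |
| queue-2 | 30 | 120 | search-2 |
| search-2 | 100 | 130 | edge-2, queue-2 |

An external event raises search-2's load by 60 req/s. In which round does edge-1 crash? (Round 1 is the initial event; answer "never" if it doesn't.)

never

Round 1 — search-2 at 160 > 130. search-2 crashes.
  search-2 sheds 160 req/s to edge-2, queue-2: 80 each.
    edge-2: 100+80 = 180 > 120
    queue-2: 30+80 = 110 ≤ 120
Round 2 — edge-2 crashes.
  edge-2 sheds 180 req/s: no online neighbours, lost.
No further crashes.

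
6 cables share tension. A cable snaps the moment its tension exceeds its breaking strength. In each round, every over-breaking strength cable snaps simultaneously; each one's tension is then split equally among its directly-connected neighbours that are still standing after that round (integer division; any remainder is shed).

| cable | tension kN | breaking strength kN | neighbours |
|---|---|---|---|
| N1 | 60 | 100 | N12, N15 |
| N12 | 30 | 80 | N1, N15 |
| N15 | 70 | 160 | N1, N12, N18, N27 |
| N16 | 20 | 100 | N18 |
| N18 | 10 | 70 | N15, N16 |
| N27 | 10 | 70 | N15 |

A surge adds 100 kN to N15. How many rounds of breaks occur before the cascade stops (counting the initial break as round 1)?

Round 1 — N15 at 170 > 160. N15 snaps.
  N15 sheds 170 kN to N1, N12, N18, N27: 42 each (2 lost).
    N1: 60+42 = 102 > 100
    N12: 30+42 = 72 ≤ 80
    N18: 10+42 = 52 ≤ 70
    N27: 10+42 = 52 ≤ 70
Round 2 — N1 snaps.
  N1 sheds 102 kN to N12: 102 each.
    N12: 72+102 = 174 > 80
Round 3 — N12 snaps.
  N12 sheds 174 kN: no online neighbours, lost.
No further breaks.

3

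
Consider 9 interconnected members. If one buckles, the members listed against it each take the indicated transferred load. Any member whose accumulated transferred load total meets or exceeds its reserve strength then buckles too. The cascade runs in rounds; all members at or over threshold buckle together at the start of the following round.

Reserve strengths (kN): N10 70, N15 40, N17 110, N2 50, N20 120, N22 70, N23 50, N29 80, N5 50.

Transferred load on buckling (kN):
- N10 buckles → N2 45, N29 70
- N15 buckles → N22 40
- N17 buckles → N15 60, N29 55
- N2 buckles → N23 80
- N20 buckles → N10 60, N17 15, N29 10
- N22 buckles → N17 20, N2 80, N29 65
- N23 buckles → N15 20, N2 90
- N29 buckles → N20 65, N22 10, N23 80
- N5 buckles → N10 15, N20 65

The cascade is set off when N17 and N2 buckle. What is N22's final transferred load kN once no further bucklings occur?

40

Round 1 — N17, N2 buckle (initial).
  N15: +60 → 60 ≥ 40
  N23: +80 → 80 ≥ 50
  N29: +55 → 55 < 80
Round 2 — N15, N23 buckle.
  N22: +40 → 40 < 70
No further bucklings.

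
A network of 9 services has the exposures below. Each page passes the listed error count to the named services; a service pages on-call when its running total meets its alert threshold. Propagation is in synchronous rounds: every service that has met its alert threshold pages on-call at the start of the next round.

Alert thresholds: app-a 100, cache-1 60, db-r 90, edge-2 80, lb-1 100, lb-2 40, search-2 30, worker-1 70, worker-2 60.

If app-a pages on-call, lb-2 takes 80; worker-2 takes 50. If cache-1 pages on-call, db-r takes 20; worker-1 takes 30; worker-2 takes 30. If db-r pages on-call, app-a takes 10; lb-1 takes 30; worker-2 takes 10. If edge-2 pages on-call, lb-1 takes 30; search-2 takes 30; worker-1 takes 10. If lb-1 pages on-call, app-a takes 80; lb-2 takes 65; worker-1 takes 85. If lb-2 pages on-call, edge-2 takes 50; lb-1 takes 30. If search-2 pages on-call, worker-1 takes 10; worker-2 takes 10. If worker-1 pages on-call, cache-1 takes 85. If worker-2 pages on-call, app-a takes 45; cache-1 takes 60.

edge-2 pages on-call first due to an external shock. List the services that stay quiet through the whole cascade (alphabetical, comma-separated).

Round 1 — edge-2 pages on-call (initial).
  lb-1: +30 → 30 < 100
  search-2: +30 → 30 ≥ 30
  worker-1: +10 → 10 < 70
Round 2 — search-2 pages on-call.
  worker-1: +10 → 20 < 70
  worker-2: +10 → 10 < 60
No further pages.

app-a, cache-1, db-r, lb-1, lb-2, worker-1, worker-2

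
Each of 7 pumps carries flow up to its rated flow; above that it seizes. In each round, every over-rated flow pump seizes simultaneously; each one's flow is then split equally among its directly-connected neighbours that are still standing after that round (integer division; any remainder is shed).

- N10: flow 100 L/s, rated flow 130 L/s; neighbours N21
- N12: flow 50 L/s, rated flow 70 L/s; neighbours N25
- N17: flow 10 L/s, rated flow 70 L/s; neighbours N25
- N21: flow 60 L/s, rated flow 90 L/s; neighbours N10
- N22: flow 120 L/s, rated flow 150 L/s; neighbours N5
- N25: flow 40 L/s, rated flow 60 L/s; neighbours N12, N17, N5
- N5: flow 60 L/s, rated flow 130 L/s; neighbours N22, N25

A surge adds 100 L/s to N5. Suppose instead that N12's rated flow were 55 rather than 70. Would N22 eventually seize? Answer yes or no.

yes

With N12's rated flow at 55:
Round 1 — N5 at 160 > 130. N5 seizes.
  N5 sheds 160 L/s to N22, N25: 80 each.
    N22: 120+80 = 200 > 150
    N25: 40+80 = 120 > 60
Round 2 — N22, N25 seize.
  N22 sheds 200 L/s: no online neighbours, lost.
  N25 sheds 120 L/s to N12, N17: 60 each.
    N12: 50+60 = 110 > 55
    N17: 10+60 = 70 ≤ 70
Round 3 — N12 seizes.
  N12 sheds 110 L/s: no online neighbours, lost.
No further seizures.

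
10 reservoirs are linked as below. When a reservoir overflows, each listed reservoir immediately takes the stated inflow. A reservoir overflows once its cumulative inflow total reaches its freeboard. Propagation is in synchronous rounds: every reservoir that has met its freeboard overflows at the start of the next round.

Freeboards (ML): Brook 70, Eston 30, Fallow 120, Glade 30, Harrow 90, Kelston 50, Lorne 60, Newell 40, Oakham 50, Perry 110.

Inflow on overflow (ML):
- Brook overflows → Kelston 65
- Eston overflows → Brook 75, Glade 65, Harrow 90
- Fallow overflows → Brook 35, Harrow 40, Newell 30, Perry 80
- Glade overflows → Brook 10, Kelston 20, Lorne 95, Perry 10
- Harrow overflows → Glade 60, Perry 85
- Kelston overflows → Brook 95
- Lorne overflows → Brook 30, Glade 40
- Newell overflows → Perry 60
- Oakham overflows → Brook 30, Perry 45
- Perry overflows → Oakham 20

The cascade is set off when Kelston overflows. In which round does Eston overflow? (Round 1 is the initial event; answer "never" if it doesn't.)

Round 1 — Kelston overflows (initial).
  Brook: +95 → 95 ≥ 70
Round 2 — Brook overflows.
No further overflows.

never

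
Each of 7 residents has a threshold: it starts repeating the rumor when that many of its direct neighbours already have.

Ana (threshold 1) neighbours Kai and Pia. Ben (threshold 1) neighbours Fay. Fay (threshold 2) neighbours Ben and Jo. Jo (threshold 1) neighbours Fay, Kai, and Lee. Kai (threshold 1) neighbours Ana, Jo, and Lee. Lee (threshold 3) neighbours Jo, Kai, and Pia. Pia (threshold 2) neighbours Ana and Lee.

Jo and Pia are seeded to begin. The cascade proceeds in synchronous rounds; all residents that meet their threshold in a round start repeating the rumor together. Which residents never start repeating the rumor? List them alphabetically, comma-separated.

Round 1 — Jo, Pia start repeating the rumor (initial).
Round 2 — checking thresholds:
  Ana: 1 of 2 neighbours ≥ 1, starts repeating the rumor.
  Fay: 1 of 2 neighbours < 2, below threshold.
  Kai: 1 of 3 neighbours ≥ 1, starts repeating the rumor.
  Lee: 2 of 3 neighbours < 3, below threshold.
Round 3 — checking thresholds:
  Fay: 1 of 2 neighbours < 2, below threshold.
  Lee: 3 of 3 neighbours ≥ 3, starts repeating the rumor.
Round 4 — no new spreads; cascade stops.

Ben, Fay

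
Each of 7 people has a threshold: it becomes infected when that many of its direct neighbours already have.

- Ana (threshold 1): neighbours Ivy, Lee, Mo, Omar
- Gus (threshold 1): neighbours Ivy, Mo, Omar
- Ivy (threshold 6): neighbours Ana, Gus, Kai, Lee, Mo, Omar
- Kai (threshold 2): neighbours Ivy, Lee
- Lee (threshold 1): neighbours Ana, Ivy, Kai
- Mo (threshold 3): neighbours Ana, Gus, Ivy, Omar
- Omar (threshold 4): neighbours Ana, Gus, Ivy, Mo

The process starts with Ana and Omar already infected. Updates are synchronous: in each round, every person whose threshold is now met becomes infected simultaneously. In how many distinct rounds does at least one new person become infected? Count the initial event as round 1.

Round 1 — Ana, Omar become infected (initial).
Round 2 — checking thresholds:
  Gus: 1 of 3 neighbours ≥ 1, becomes infected.
  Ivy: 2 of 6 neighbours < 6, below threshold.
  Lee: 1 of 3 neighbours ≥ 1, becomes infected.
  Mo: 2 of 4 neighbours < 3, below threshold.
Round 3 — checking thresholds:
  Ivy: 4 of 6 neighbours < 6, below threshold.
  Kai: 1 of 2 neighbours < 2, below threshold.
  Mo: 3 of 4 neighbours ≥ 3, becomes infected.
Round 4 — no new infections; cascade stops.

3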